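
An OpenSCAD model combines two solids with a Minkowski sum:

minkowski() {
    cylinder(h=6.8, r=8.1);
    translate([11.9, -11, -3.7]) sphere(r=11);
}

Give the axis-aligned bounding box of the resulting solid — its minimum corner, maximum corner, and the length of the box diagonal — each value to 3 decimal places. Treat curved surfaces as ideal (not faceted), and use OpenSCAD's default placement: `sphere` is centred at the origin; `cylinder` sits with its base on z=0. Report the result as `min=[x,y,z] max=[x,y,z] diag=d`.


A = translate([11.9, -11, -3.7]) sphere(r=11) → bbox [0.9,-22,-14.7] .. [22.9,0,7.3]
B = cylinder(h=6.8, r=8.1) → bbox [-8.1,-8.1,0] .. [8.1,8.1,6.8]
lo = A.lo+B.lo = [0.9-8.1, -22-8.1, -14.7+0] = [-7.200,-30.100,-14.700]
hi = A.hi+B.hi = [22.9+8.1, 0+8.1, 7.3+6.8] = [31.000,8.100,14.100]
diag = √(38.2²+38.2²+28.8²) = √3747.92 = 61.220

min=[-7.200,-30.100,-14.700] max=[31.000,8.100,14.100] diag=61.220


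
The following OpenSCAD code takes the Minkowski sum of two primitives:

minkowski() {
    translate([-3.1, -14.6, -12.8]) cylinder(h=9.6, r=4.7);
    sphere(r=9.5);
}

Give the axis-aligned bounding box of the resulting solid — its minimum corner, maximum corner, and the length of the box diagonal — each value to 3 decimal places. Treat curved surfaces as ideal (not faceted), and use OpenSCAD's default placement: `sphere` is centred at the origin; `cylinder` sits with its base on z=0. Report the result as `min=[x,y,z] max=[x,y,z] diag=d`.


A = translate([-3.1, -14.6, -12.8]) cylinder(h=9.6, r=4.7) → bbox [-7.8,-19.3,-12.8] .. [1.6,-9.9,-3.2]
B = sphere(r=9.5) → bbox [-9.5,-9.5,-9.5] .. [9.5,9.5,9.5]
lo = A.lo+B.lo = [-7.8-9.5, -19.3-9.5, -12.8-9.5] = [-17.300,-28.800,-22.300]
hi = A.hi+B.hi = [1.6+9.5, -9.9+9.5, -3.2+9.5] = [11.100,-0.400,6.300]
diag = √(28.4²+28.4²+28.6²) = √2431.08 = 49.306

min=[-17.300,-28.800,-22.300] max=[11.100,-0.400,6.300] diag=49.306


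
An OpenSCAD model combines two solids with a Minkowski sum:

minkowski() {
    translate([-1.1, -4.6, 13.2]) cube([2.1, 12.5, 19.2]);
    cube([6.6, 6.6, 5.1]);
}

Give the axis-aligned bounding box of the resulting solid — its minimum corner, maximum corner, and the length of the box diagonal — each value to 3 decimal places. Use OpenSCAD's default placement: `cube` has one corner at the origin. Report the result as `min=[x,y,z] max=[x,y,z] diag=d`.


min=[-1.100,-4.600,13.200] max=[7.600,14.500,37.500] diag=32.109

A = translate([-1.1, -4.6, 13.2]) cube([2.1, 12.5, 19.2]) → bbox [-1.1,-4.6,13.2] .. [1,7.9,32.4]
B = cube([6.6, 6.6, 5.1]) → bbox [0,0,0] .. [6.6,6.6,5.1]
lo = A.lo+B.lo = [-1.1+0, -4.6+0, 13.2+0] = [-1.100,-4.600,13.200]
hi = A.hi+B.hi = [1+6.6, 7.9+6.6, 32.4+5.1] = [7.600,14.500,37.500]
diag = √(8.7²+19.1²+24.3²) = √1030.99 = 32.109


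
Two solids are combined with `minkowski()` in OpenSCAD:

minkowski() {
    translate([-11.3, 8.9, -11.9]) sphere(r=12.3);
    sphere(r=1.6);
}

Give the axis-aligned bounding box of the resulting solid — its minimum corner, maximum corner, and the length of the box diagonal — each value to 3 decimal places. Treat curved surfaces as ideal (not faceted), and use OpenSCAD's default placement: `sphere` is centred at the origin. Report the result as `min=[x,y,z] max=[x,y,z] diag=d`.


A = translate([-11.3, 8.9, -11.9]) sphere(r=12.3) → bbox [-23.6,-3.4,-24.2] .. [1,21.2,0.4]
B = sphere(r=1.6) → bbox [-1.6,-1.6,-1.6] .. [1.6,1.6,1.6]
lo = A.lo+B.lo = [-23.6-1.6, -3.4-1.6, -24.2-1.6] = [-25.200,-5.000,-25.800]
hi = A.hi+B.hi = [1+1.6, 21.2+1.6, 0.4+1.6] = [2.600,22.800,2.000]
diag = √(27.8²+27.8²+27.8²) = √2318.52 = 48.151

min=[-25.200,-5.000,-25.800] max=[2.600,22.800,2.000] diag=48.151


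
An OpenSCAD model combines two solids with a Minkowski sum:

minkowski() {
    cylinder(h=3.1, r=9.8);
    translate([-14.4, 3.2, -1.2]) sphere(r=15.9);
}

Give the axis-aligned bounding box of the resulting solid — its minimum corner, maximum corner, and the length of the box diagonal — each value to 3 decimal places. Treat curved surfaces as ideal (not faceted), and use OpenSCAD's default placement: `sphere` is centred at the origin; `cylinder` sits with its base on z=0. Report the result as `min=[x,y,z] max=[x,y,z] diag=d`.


min=[-40.100,-22.500,-17.100] max=[11.300,28.900,17.800] diag=80.635

A = translate([-14.4, 3.2, -1.2]) sphere(r=15.9) → bbox [-30.3,-12.7,-17.1] .. [1.5,19.1,14.7]
B = cylinder(h=3.1, r=9.8) → bbox [-9.8,-9.8,0] .. [9.8,9.8,3.1]
lo = A.lo+B.lo = [-30.3-9.8, -12.7-9.8, -17.1+0] = [-40.100,-22.500,-17.100]
hi = A.hi+B.hi = [1.5+9.8, 19.1+9.8, 14.7+3.1] = [11.300,28.900,17.800]
diag = √(51.4²+51.4²+34.9²) = √6501.93 = 80.635


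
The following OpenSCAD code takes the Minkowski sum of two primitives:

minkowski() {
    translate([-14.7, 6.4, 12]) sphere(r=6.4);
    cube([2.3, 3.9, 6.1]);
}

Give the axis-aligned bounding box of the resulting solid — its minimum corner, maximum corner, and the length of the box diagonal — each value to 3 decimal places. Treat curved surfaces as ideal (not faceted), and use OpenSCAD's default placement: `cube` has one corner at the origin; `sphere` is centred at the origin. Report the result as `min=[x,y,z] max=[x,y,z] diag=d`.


min=[-21.100,0.000,5.600] max=[-6.000,16.700,24.500] diag=29.396

A = translate([-14.7, 6.4, 12]) sphere(r=6.4) → bbox [-21.1,0,5.6] .. [-8.3,12.8,18.4]
B = cube([2.3, 3.9, 6.1]) → bbox [0,0,0] .. [2.3,3.9,6.1]
lo = A.lo+B.lo = [-21.1+0, 0+0, 5.6+0] = [-21.100,0.000,5.600]
hi = A.hi+B.hi = [-8.3+2.3, 12.8+3.9, 18.4+6.1] = [-6.000,16.700,24.500]
diag = √(15.1²+16.7²+18.9²) = √864.11 = 29.396


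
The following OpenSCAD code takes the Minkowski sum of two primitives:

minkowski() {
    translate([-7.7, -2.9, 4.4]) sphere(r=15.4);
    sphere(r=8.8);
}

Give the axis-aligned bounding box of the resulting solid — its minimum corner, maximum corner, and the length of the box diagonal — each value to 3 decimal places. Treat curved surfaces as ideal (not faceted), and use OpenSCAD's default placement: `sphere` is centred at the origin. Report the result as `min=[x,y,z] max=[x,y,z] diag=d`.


A = translate([-7.7, -2.9, 4.4]) sphere(r=15.4) → bbox [-23.1,-18.3,-11] .. [7.7,12.5,19.8]
B = sphere(r=8.8) → bbox [-8.8,-8.8,-8.8] .. [8.8,8.8,8.8]
lo = A.lo+B.lo = [-23.1-8.8, -18.3-8.8, -11-8.8] = [-31.900,-27.100,-19.800]
hi = A.hi+B.hi = [7.7+8.8, 12.5+8.8, 19.8+8.8] = [16.500,21.300,28.600]
diag = √(48.4²+48.4²+48.4²) = √7027.68 = 83.831

min=[-31.900,-27.100,-19.800] max=[16.500,21.300,28.600] diag=83.831


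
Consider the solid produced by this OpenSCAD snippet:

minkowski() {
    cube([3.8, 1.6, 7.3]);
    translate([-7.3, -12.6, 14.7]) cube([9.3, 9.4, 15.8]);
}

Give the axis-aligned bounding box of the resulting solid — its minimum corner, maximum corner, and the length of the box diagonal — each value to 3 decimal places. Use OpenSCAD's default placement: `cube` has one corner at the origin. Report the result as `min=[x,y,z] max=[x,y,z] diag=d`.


A = translate([-7.3, -12.6, 14.7]) cube([9.3, 9.4, 15.8]) → bbox [-7.3,-12.6,14.7] .. [2,-3.2,30.5]
B = cube([3.8, 1.6, 7.3]) → bbox [0,0,0] .. [3.8,1.6,7.3]
lo = A.lo+B.lo = [-7.3+0, -12.6+0, 14.7+0] = [-7.300,-12.600,14.700]
hi = A.hi+B.hi = [2+3.8, -3.2+1.6, 30.5+7.3] = [5.800,-1.600,37.800]
diag = √(13.1²+11²+23.1²) = √826.22 = 28.744

min=[-7.300,-12.600,14.700] max=[5.800,-1.600,37.800] diag=28.744


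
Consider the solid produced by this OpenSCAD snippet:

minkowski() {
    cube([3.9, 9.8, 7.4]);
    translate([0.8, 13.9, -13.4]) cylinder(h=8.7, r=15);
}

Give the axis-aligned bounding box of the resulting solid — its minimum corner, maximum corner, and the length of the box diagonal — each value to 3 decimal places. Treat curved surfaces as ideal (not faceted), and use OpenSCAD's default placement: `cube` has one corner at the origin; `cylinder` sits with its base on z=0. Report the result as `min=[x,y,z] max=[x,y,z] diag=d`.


min=[-14.200,-1.100,-13.400] max=[19.700,38.700,2.700] diag=54.703

A = translate([0.8, 13.9, -13.4]) cylinder(h=8.7, r=15) → bbox [-14.2,-1.1,-13.4] .. [15.8,28.9,-4.7]
B = cube([3.9, 9.8, 7.4]) → bbox [0,0,0] .. [3.9,9.8,7.4]
lo = A.lo+B.lo = [-14.2+0, -1.1+0, -13.4+0] = [-14.200,-1.100,-13.400]
hi = A.hi+B.hi = [15.8+3.9, 28.9+9.8, -4.7+7.4] = [19.700,38.700,2.700]
diag = √(33.9²+39.8²+16.1²) = √2992.46 = 54.703


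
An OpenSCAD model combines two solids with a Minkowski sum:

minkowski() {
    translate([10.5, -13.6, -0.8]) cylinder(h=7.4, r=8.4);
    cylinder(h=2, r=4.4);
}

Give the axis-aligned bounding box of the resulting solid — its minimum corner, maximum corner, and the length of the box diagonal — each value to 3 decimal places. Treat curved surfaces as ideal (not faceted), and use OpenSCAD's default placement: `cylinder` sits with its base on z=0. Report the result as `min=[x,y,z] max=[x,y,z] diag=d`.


min=[-2.300,-26.400,-0.800] max=[23.300,-0.800,8.600] diag=37.404

A = translate([10.5, -13.6, -0.8]) cylinder(h=7.4, r=8.4) → bbox [2.1,-22,-0.8] .. [18.9,-5.2,6.6]
B = cylinder(h=2, r=4.4) → bbox [-4.4,-4.4,0] .. [4.4,4.4,2]
lo = A.lo+B.lo = [2.1-4.4, -22-4.4, -0.8+0] = [-2.300,-26.400,-0.800]
hi = A.hi+B.hi = [18.9+4.4, -5.2+4.4, 6.6+2] = [23.300,-0.800,8.600]
diag = √(25.6²+25.6²+9.4²) = √1399.08 = 37.404


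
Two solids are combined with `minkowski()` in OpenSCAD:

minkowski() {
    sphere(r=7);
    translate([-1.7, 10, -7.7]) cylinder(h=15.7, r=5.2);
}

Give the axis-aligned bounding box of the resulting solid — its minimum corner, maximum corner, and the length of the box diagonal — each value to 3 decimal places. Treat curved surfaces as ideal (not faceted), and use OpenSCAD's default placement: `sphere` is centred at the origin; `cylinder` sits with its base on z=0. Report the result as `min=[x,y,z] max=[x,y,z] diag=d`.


A = translate([-1.7, 10, -7.7]) cylinder(h=15.7, r=5.2) → bbox [-6.9,4.8,-7.7] .. [3.5,15.2,8]
B = sphere(r=7) → bbox [-7,-7,-7] .. [7,7,7]
lo = A.lo+B.lo = [-6.9-7, 4.8-7, -7.7-7] = [-13.900,-2.200,-14.700]
hi = A.hi+B.hi = [3.5+7, 15.2+7, 8+7] = [10.500,22.200,15.000]
diag = √(24.4²+24.4²+29.7²) = √2072.81 = 45.528

min=[-13.900,-2.200,-14.700] max=[10.500,22.200,15.000] diag=45.528


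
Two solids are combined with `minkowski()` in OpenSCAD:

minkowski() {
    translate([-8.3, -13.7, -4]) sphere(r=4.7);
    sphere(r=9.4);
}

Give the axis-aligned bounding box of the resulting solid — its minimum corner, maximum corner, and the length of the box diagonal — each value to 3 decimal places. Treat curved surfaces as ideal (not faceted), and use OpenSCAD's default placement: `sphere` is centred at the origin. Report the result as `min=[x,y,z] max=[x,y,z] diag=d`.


min=[-22.400,-27.800,-18.100] max=[5.800,0.400,10.100] diag=48.844

A = translate([-8.3, -13.7, -4]) sphere(r=4.7) → bbox [-13,-18.4,-8.7] .. [-3.6,-9,0.7]
B = sphere(r=9.4) → bbox [-9.4,-9.4,-9.4] .. [9.4,9.4,9.4]
lo = A.lo+B.lo = [-13-9.4, -18.4-9.4, -8.7-9.4] = [-22.400,-27.800,-18.100]
hi = A.hi+B.hi = [-3.6+9.4, -9+9.4, 0.7+9.4] = [5.800,0.400,10.100]
diag = √(28.2²+28.2²+28.2²) = √2385.72 = 48.844


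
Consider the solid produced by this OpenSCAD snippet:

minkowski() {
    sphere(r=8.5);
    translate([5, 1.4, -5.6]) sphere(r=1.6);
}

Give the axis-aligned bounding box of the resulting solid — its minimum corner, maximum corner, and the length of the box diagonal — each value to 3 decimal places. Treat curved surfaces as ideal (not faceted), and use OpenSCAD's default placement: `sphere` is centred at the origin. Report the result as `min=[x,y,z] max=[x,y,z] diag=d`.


A = translate([5, 1.4, -5.6]) sphere(r=1.6) → bbox [3.4,-0.2,-7.2] .. [6.6,3,-4]
B = sphere(r=8.5) → bbox [-8.5,-8.5,-8.5] .. [8.5,8.5,8.5]
lo = A.lo+B.lo = [3.4-8.5, -0.2-8.5, -7.2-8.5] = [-5.100,-8.700,-15.700]
hi = A.hi+B.hi = [6.6+8.5, 3+8.5, -4+8.5] = [15.100,11.500,4.500]
diag = √(20.2²+20.2²+20.2²) = √1224.12 = 34.987

min=[-5.100,-8.700,-15.700] max=[15.100,11.500,4.500] diag=34.987


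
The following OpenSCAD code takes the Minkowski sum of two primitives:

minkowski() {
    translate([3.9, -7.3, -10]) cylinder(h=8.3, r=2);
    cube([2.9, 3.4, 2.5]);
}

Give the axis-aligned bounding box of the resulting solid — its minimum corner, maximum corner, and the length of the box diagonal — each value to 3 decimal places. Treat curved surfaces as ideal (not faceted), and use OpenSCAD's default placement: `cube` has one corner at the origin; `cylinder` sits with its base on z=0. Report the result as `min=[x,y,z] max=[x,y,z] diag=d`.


min=[1.900,-9.300,-10.000] max=[8.800,-1.900,0.800] diag=14.799

A = translate([3.9, -7.3, -10]) cylinder(h=8.3, r=2) → bbox [1.9,-9.3,-10] .. [5.9,-5.3,-1.7]
B = cube([2.9, 3.4, 2.5]) → bbox [0,0,0] .. [2.9,3.4,2.5]
lo = A.lo+B.lo = [1.9+0, -9.3+0, -10+0] = [1.900,-9.300,-10.000]
hi = A.hi+B.hi = [5.9+2.9, -5.3+3.4, -1.7+2.5] = [8.800,-1.900,0.800]
diag = √(6.9²+7.4²+10.8²) = √219.01 = 14.799


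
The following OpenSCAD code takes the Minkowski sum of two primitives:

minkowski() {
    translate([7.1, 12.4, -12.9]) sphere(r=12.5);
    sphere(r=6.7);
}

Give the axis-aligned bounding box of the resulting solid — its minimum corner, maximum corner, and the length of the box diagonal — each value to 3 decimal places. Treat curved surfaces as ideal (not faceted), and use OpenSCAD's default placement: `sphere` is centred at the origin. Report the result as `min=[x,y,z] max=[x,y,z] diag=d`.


A = translate([7.1, 12.4, -12.9]) sphere(r=12.5) → bbox [-5.4,-0.1,-25.4] .. [19.6,24.9,-0.4]
B = sphere(r=6.7) → bbox [-6.7,-6.7,-6.7] .. [6.7,6.7,6.7]
lo = A.lo+B.lo = [-5.4-6.7, -0.1-6.7, -25.4-6.7] = [-12.100,-6.800,-32.100]
hi = A.hi+B.hi = [19.6+6.7, 24.9+6.7, -0.4+6.7] = [26.300,31.600,6.300]
diag = √(38.4²+38.4²+38.4²) = √4423.68 = 66.511

min=[-12.100,-6.800,-32.100] max=[26.300,31.600,6.300] diag=66.511


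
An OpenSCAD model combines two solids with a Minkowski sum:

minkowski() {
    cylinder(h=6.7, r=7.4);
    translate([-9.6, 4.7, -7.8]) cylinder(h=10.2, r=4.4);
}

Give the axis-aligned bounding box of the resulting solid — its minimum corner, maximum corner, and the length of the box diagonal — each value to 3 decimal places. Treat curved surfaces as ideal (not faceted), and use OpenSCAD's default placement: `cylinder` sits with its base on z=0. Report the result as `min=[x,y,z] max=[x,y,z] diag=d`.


A = translate([-9.6, 4.7, -7.8]) cylinder(h=10.2, r=4.4) → bbox [-14,0.3,-7.8] .. [-5.2,9.1,2.4]
B = cylinder(h=6.7, r=7.4) → bbox [-7.4,-7.4,0] .. [7.4,7.4,6.7]
lo = A.lo+B.lo = [-14-7.4, 0.3-7.4, -7.8+0] = [-21.400,-7.100,-7.800]
hi = A.hi+B.hi = [-5.2+7.4, 9.1+7.4, 2.4+6.7] = [2.200,16.500,9.100]
diag = √(23.6²+23.6²+16.9²) = √1399.53 = 37.410

min=[-21.400,-7.100,-7.800] max=[2.200,16.500,9.100] diag=37.410


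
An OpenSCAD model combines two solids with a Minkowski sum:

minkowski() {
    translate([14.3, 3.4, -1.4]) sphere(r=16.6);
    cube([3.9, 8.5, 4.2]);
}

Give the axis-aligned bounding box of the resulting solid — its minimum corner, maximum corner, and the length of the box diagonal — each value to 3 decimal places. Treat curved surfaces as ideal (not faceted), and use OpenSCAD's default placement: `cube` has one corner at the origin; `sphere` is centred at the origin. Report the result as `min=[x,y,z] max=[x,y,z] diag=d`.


min=[-2.300,-13.200,-18.000] max=[34.800,28.500,19.400] diag=67.187

A = translate([14.3, 3.4, -1.4]) sphere(r=16.6) → bbox [-2.3,-13.2,-18] .. [30.9,20,15.2]
B = cube([3.9, 8.5, 4.2]) → bbox [0,0,0] .. [3.9,8.5,4.2]
lo = A.lo+B.lo = [-2.3+0, -13.2+0, -18+0] = [-2.300,-13.200,-18.000]
hi = A.hi+B.hi = [30.9+3.9, 20+8.5, 15.2+4.2] = [34.800,28.500,19.400]
diag = √(37.1²+41.7²+37.4²) = √4514.06 = 67.187


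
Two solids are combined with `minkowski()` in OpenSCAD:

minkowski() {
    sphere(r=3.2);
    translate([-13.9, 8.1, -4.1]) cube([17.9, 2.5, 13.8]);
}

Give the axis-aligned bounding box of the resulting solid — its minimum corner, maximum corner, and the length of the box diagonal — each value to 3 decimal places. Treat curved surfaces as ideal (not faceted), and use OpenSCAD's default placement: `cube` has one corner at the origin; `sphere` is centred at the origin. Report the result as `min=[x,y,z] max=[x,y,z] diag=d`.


A = translate([-13.9, 8.1, -4.1]) cube([17.9, 2.5, 13.8]) → bbox [-13.9,8.1,-4.1] .. [4,10.6,9.7]
B = sphere(r=3.2) → bbox [-3.2,-3.2,-3.2] .. [3.2,3.2,3.2]
lo = A.lo+B.lo = [-13.9-3.2, 8.1-3.2, -4.1-3.2] = [-17.100,4.900,-7.300]
hi = A.hi+B.hi = [4+3.2, 10.6+3.2, 9.7+3.2] = [7.200,13.800,12.900]
diag = √(24.3²+8.9²+20.2²) = √1077.74 = 32.829

min=[-17.100,4.900,-7.300] max=[7.200,13.800,12.900] diag=32.829


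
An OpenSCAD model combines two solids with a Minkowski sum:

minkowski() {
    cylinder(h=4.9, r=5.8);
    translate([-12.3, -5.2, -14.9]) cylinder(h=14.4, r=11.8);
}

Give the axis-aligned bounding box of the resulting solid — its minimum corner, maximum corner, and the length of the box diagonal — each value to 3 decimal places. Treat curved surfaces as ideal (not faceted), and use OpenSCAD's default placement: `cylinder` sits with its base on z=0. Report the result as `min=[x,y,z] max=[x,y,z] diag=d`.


min=[-29.900,-22.800,-14.900] max=[5.300,12.400,4.400] diag=53.391

A = translate([-12.3, -5.2, -14.9]) cylinder(h=14.4, r=11.8) → bbox [-24.1,-17,-14.9] .. [-0.5,6.6,-0.5]
B = cylinder(h=4.9, r=5.8) → bbox [-5.8,-5.8,0] .. [5.8,5.8,4.9]
lo = A.lo+B.lo = [-24.1-5.8, -17-5.8, -14.9+0] = [-29.900,-22.800,-14.900]
hi = A.hi+B.hi = [-0.5+5.8, 6.6+5.8, -0.5+4.9] = [5.300,12.400,4.400]
diag = √(35.2²+35.2²+19.3²) = √2850.57 = 53.391


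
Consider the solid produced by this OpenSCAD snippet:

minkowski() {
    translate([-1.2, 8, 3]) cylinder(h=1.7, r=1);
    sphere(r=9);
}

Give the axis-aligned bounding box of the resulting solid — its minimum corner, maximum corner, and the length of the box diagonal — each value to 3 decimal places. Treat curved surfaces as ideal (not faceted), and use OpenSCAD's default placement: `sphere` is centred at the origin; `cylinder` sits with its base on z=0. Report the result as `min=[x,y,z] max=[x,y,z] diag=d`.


min=[-11.200,-2.000,-6.000] max=[8.800,18.000,13.700] diag=34.469

A = translate([-1.2, 8, 3]) cylinder(h=1.7, r=1) → bbox [-2.2,7,3] .. [-0.2,9,4.7]
B = sphere(r=9) → bbox [-9,-9,-9] .. [9,9,9]
lo = A.lo+B.lo = [-2.2-9, 7-9, 3-9] = [-11.200,-2.000,-6.000]
hi = A.hi+B.hi = [-0.2+9, 9+9, 4.7+9] = [8.800,18.000,13.700]
diag = √(20²+20²+19.7²) = √1188.09 = 34.469


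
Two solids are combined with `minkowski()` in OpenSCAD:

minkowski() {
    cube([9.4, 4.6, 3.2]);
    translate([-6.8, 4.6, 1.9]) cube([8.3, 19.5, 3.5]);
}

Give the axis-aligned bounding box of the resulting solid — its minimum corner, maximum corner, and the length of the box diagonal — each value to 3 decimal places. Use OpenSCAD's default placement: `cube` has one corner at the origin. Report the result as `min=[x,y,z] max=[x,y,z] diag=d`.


min=[-6.800,4.600,1.900] max=[10.900,28.700,8.600] diag=30.643

A = translate([-6.8, 4.6, 1.9]) cube([8.3, 19.5, 3.5]) → bbox [-6.8,4.6,1.9] .. [1.5,24.1,5.4]
B = cube([9.4, 4.6, 3.2]) → bbox [0,0,0] .. [9.4,4.6,3.2]
lo = A.lo+B.lo = [-6.8+0, 4.6+0, 1.9+0] = [-6.800,4.600,1.900]
hi = A.hi+B.hi = [1.5+9.4, 24.1+4.6, 5.4+3.2] = [10.900,28.700,8.600]
diag = √(17.7²+24.1²+6.7²) = √938.99 = 30.643


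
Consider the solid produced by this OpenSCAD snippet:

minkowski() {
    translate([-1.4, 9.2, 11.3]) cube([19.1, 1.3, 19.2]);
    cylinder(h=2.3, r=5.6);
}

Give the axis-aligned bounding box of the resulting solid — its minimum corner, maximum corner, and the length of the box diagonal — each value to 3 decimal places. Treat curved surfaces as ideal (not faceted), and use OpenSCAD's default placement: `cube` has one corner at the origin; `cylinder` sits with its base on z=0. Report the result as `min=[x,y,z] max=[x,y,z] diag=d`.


A = translate([-1.4, 9.2, 11.3]) cube([19.1, 1.3, 19.2]) → bbox [-1.4,9.2,11.3] .. [17.7,10.5,30.5]
B = cylinder(h=2.3, r=5.6) → bbox [-5.6,-5.6,0] .. [5.6,5.6,2.3]
lo = A.lo+B.lo = [-1.4-5.6, 9.2-5.6, 11.3+0] = [-7.000,3.600,11.300]
hi = A.hi+B.hi = [17.7+5.6, 10.5+5.6, 30.5+2.3] = [23.300,16.100,32.800]
diag = √(30.3²+12.5²+21.5²) = √1536.59 = 39.199

min=[-7.000,3.600,11.300] max=[23.300,16.100,32.800] diag=39.199


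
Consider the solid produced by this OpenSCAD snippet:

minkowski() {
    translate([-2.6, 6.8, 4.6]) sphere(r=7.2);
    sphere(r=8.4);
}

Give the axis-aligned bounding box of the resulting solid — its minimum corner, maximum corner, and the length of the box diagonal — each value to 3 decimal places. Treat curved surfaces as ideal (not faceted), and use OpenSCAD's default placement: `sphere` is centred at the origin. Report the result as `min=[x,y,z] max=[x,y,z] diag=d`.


A = translate([-2.6, 6.8, 4.6]) sphere(r=7.2) → bbox [-9.8,-0.4,-2.6] .. [4.6,14,11.8]
B = sphere(r=8.4) → bbox [-8.4,-8.4,-8.4] .. [8.4,8.4,8.4]
lo = A.lo+B.lo = [-9.8-8.4, -0.4-8.4, -2.6-8.4] = [-18.200,-8.800,-11.000]
hi = A.hi+B.hi = [4.6+8.4, 14+8.4, 11.8+8.4] = [13.000,22.400,20.200]
diag = √(31.2²+31.2²+31.2²) = √2920.32 = 54.040

min=[-18.200,-8.800,-11.000] max=[13.000,22.400,20.200] diag=54.040


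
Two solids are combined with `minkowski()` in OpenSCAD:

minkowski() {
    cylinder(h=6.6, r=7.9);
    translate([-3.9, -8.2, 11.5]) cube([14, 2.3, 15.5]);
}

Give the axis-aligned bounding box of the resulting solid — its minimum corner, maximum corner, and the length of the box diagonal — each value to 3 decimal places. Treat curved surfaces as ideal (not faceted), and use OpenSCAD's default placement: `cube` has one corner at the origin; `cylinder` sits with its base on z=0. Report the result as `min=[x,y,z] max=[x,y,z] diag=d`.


A = translate([-3.9, -8.2, 11.5]) cube([14, 2.3, 15.5]) → bbox [-3.9,-8.2,11.5] .. [10.1,-5.9,27]
B = cylinder(h=6.6, r=7.9) → bbox [-7.9,-7.9,0] .. [7.9,7.9,6.6]
lo = A.lo+B.lo = [-3.9-7.9, -8.2-7.9, 11.5+0] = [-11.800,-16.100,11.500]
hi = A.hi+B.hi = [10.1+7.9, -5.9+7.9, 27+6.6] = [18.000,2.000,33.600]
diag = √(29.8²+18.1²+22.1²) = √1704.06 = 41.280

min=[-11.800,-16.100,11.500] max=[18.000,2.000,33.600] diag=41.280


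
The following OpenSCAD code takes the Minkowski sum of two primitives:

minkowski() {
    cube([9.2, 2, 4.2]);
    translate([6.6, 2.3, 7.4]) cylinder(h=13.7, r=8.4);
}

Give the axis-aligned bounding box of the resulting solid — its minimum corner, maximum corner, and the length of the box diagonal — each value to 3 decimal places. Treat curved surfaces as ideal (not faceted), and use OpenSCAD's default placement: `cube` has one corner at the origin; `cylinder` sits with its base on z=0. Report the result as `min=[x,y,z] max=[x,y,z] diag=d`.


min=[-1.800,-6.100,7.400] max=[24.200,12.700,25.300] diag=36.740

A = translate([6.6, 2.3, 7.4]) cylinder(h=13.7, r=8.4) → bbox [-1.8,-6.1,7.4] .. [15,10.7,21.1]
B = cube([9.2, 2, 4.2]) → bbox [0,0,0] .. [9.2,2,4.2]
lo = A.lo+B.lo = [-1.8+0, -6.1+0, 7.4+0] = [-1.800,-6.100,7.400]
hi = A.hi+B.hi = [15+9.2, 10.7+2, 21.1+4.2] = [24.200,12.700,25.300]
diag = √(26²+18.8²+17.9²) = √1349.85 = 36.740


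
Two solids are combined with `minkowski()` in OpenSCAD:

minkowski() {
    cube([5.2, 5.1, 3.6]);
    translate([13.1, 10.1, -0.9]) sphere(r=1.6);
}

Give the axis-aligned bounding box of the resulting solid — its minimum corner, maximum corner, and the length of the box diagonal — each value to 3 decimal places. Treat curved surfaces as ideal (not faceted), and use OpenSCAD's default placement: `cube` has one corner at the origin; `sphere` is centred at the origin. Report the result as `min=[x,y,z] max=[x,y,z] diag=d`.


A = translate([13.1, 10.1, -0.9]) sphere(r=1.6) → bbox [11.5,8.5,-2.5] .. [14.7,11.7,0.7]
B = cube([5.2, 5.1, 3.6]) → bbox [0,0,0] .. [5.2,5.1,3.6]
lo = A.lo+B.lo = [11.5+0, 8.5+0, -2.5+0] = [11.500,8.500,-2.500]
hi = A.hi+B.hi = [14.7+5.2, 11.7+5.1, 0.7+3.6] = [19.900,16.800,4.300]
diag = √(8.4²+8.3²+6.8²) = √185.69 = 13.627

min=[11.500,8.500,-2.500] max=[19.900,16.800,4.300] diag=13.627


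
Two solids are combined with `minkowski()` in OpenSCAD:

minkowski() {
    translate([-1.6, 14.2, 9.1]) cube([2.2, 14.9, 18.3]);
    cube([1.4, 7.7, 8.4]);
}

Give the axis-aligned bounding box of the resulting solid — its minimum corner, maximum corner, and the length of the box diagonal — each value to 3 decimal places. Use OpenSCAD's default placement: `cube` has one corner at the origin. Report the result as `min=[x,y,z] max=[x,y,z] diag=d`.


A = translate([-1.6, 14.2, 9.1]) cube([2.2, 14.9, 18.3]) → bbox [-1.6,14.2,9.1] .. [0.6,29.1,27.4]
B = cube([1.4, 7.7, 8.4]) → bbox [0,0,0] .. [1.4,7.7,8.4]
lo = A.lo+B.lo = [-1.6+0, 14.2+0, 9.1+0] = [-1.600,14.200,9.100]
hi = A.hi+B.hi = [0.6+1.4, 29.1+7.7, 27.4+8.4] = [2.000,36.800,35.800]
diag = √(3.6²+22.6²+26.7²) = √1236.61 = 35.165

min=[-1.600,14.200,9.100] max=[2.000,36.800,35.800] diag=35.165


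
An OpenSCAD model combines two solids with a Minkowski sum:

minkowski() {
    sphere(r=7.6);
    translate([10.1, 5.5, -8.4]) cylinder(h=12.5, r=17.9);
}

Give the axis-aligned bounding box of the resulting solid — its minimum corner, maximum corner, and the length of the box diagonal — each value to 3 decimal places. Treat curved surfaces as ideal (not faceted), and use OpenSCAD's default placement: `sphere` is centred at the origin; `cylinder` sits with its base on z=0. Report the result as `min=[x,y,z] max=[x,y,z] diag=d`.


min=[-15.400,-20.000,-16.000] max=[35.600,31.000,11.700] diag=77.261

A = translate([10.1, 5.5, -8.4]) cylinder(h=12.5, r=17.9) → bbox [-7.8,-12.4,-8.4] .. [28,23.4,4.1]
B = sphere(r=7.6) → bbox [-7.6,-7.6,-7.6] .. [7.6,7.6,7.6]
lo = A.lo+B.lo = [-7.8-7.6, -12.4-7.6, -8.4-7.6] = [-15.400,-20.000,-16.000]
hi = A.hi+B.hi = [28+7.6, 23.4+7.6, 4.1+7.6] = [35.600,31.000,11.700]
diag = √(51²+51²+27.7²) = √5969.29 = 77.261


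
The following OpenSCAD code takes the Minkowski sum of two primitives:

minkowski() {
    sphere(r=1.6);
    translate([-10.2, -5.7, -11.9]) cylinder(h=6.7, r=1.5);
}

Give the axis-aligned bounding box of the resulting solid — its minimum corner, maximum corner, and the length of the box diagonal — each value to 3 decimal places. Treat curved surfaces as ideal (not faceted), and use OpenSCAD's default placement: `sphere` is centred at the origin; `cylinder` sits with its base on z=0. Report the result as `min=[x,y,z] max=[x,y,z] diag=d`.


min=[-13.300,-8.800,-13.500] max=[-7.100,-2.600,-3.600] diag=13.225

A = translate([-10.2, -5.7, -11.9]) cylinder(h=6.7, r=1.5) → bbox [-11.7,-7.2,-11.9] .. [-8.7,-4.2,-5.2]
B = sphere(r=1.6) → bbox [-1.6,-1.6,-1.6] .. [1.6,1.6,1.6]
lo = A.lo+B.lo = [-11.7-1.6, -7.2-1.6, -11.9-1.6] = [-13.300,-8.800,-13.500]
hi = A.hi+B.hi = [-8.7+1.6, -4.2+1.6, -5.2+1.6] = [-7.100,-2.600,-3.600]
diag = √(6.2²+6.2²+9.9²) = √174.89 = 13.225


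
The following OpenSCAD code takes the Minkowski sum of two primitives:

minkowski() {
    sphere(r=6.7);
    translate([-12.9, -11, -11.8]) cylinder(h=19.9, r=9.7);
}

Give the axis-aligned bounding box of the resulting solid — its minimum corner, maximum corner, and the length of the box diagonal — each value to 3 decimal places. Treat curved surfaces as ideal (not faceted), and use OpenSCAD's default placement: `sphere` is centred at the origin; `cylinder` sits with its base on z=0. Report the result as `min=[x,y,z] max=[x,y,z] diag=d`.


min=[-29.300,-27.400,-18.500] max=[3.500,5.400,14.800] diag=57.101

A = translate([-12.9, -11, -11.8]) cylinder(h=19.9, r=9.7) → bbox [-22.6,-20.7,-11.8] .. [-3.2,-1.3,8.1]
B = sphere(r=6.7) → bbox [-6.7,-6.7,-6.7] .. [6.7,6.7,6.7]
lo = A.lo+B.lo = [-22.6-6.7, -20.7-6.7, -11.8-6.7] = [-29.300,-27.400,-18.500]
hi = A.hi+B.hi = [-3.2+6.7, -1.3+6.7, 8.1+6.7] = [3.500,5.400,14.800]
diag = √(32.8²+32.8²+33.3²) = √3260.57 = 57.101


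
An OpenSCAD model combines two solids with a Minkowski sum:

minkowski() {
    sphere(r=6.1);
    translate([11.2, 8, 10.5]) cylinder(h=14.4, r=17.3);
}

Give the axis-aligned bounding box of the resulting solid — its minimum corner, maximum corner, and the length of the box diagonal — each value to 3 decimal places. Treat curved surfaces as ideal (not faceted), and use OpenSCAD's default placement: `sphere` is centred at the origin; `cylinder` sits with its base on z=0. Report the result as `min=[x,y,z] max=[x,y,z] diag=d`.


min=[-12.200,-15.400,4.400] max=[34.600,31.400,31.000] diag=71.330

A = translate([11.2, 8, 10.5]) cylinder(h=14.4, r=17.3) → bbox [-6.1,-9.3,10.5] .. [28.5,25.3,24.9]
B = sphere(r=6.1) → bbox [-6.1,-6.1,-6.1] .. [6.1,6.1,6.1]
lo = A.lo+B.lo = [-6.1-6.1, -9.3-6.1, 10.5-6.1] = [-12.200,-15.400,4.400]
hi = A.hi+B.hi = [28.5+6.1, 25.3+6.1, 24.9+6.1] = [34.600,31.400,31.000]
diag = √(46.8²+46.8²+26.6²) = √5088.04 = 71.330


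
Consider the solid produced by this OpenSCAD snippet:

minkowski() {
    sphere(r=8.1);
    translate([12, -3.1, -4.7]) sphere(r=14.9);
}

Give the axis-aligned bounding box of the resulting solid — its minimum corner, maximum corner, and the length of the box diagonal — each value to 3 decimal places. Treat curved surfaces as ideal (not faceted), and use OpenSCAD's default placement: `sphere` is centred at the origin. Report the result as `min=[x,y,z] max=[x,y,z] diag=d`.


min=[-11.000,-26.100,-27.700] max=[35.000,19.900,18.300] diag=79.674

A = translate([12, -3.1, -4.7]) sphere(r=14.9) → bbox [-2.9,-18,-19.6] .. [26.9,11.8,10.2]
B = sphere(r=8.1) → bbox [-8.1,-8.1,-8.1] .. [8.1,8.1,8.1]
lo = A.lo+B.lo = [-2.9-8.1, -18-8.1, -19.6-8.1] = [-11.000,-26.100,-27.700]
hi = A.hi+B.hi = [26.9+8.1, 11.8+8.1, 10.2+8.1] = [35.000,19.900,18.300]
diag = √(46²+46²+46²) = √6348 = 79.674


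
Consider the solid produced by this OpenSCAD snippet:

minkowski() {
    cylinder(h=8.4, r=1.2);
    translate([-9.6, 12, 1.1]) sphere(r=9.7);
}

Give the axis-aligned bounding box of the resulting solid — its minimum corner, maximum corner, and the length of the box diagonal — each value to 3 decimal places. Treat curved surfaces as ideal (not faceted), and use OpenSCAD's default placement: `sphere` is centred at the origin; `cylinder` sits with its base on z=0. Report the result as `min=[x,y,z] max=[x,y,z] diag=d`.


min=[-20.500,1.100,-8.600] max=[1.300,22.900,19.200] diag=41.513

A = translate([-9.6, 12, 1.1]) sphere(r=9.7) → bbox [-19.3,2.3,-8.6] .. [0.1,21.7,10.8]
B = cylinder(h=8.4, r=1.2) → bbox [-1.2,-1.2,0] .. [1.2,1.2,8.4]
lo = A.lo+B.lo = [-19.3-1.2, 2.3-1.2, -8.6+0] = [-20.500,1.100,-8.600]
hi = A.hi+B.hi = [0.1+1.2, 21.7+1.2, 10.8+8.4] = [1.300,22.900,19.200]
diag = √(21.8²+21.8²+27.8²) = √1723.32 = 41.513


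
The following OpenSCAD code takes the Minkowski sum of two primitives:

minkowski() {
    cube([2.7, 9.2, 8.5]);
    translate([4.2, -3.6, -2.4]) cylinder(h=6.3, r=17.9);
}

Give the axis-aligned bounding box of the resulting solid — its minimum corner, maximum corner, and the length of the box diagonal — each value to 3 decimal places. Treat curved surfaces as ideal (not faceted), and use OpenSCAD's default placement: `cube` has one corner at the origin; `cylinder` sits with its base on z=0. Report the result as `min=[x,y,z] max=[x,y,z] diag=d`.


min=[-13.700,-21.500,-2.400] max=[24.800,23.500,12.400] diag=61.043

A = translate([4.2, -3.6, -2.4]) cylinder(h=6.3, r=17.9) → bbox [-13.7,-21.5,-2.4] .. [22.1,14.3,3.9]
B = cube([2.7, 9.2, 8.5]) → bbox [0,0,0] .. [2.7,9.2,8.5]
lo = A.lo+B.lo = [-13.7+0, -21.5+0, -2.4+0] = [-13.700,-21.500,-2.400]
hi = A.hi+B.hi = [22.1+2.7, 14.3+9.2, 3.9+8.5] = [24.800,23.500,12.400]
diag = √(38.5²+45²+14.8²) = √3726.29 = 61.043


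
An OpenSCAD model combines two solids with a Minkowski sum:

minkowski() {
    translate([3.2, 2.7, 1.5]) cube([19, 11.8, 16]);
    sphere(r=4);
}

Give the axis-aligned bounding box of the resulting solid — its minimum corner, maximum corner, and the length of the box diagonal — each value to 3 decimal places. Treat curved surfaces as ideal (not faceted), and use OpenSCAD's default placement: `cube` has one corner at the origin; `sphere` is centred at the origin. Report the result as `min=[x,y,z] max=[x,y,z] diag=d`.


min=[-0.800,-1.300,-2.500] max=[26.200,18.500,21.500] diag=41.195

A = translate([3.2, 2.7, 1.5]) cube([19, 11.8, 16]) → bbox [3.2,2.7,1.5] .. [22.2,14.5,17.5]
B = sphere(r=4) → bbox [-4,-4,-4] .. [4,4,4]
lo = A.lo+B.lo = [3.2-4, 2.7-4, 1.5-4] = [-0.800,-1.300,-2.500]
hi = A.hi+B.hi = [22.2+4, 14.5+4, 17.5+4] = [26.200,18.500,21.500]
diag = √(27²+19.8²+24²) = √1697.04 = 41.195


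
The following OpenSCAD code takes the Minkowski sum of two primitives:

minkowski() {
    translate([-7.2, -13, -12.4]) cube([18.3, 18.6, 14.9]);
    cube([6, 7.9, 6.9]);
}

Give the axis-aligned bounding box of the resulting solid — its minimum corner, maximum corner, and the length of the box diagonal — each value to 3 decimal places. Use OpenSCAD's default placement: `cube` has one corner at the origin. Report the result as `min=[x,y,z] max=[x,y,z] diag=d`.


min=[-7.200,-13.000,-12.400] max=[17.100,13.500,9.400] diag=42.047

A = translate([-7.2, -13, -12.4]) cube([18.3, 18.6, 14.9]) → bbox [-7.2,-13,-12.4] .. [11.1,5.6,2.5]
B = cube([6, 7.9, 6.9]) → bbox [0,0,0] .. [6,7.9,6.9]
lo = A.lo+B.lo = [-7.2+0, -13+0, -12.4+0] = [-7.200,-13.000,-12.400]
hi = A.hi+B.hi = [11.1+6, 5.6+7.9, 2.5+6.9] = [17.100,13.500,9.400]
diag = √(24.3²+26.5²+21.8²) = √1767.98 = 42.047


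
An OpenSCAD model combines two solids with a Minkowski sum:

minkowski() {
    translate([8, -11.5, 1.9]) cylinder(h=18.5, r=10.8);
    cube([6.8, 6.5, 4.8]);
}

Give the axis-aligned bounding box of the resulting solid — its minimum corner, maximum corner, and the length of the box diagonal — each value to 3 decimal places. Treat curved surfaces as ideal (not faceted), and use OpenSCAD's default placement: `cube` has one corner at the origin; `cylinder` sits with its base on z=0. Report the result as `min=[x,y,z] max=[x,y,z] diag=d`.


min=[-2.800,-22.300,1.900] max=[25.600,5.800,25.200] diag=46.250

A = translate([8, -11.5, 1.9]) cylinder(h=18.5, r=10.8) → bbox [-2.8,-22.3,1.9] .. [18.8,-0.7,20.4]
B = cube([6.8, 6.5, 4.8]) → bbox [0,0,0] .. [6.8,6.5,4.8]
lo = A.lo+B.lo = [-2.8+0, -22.3+0, 1.9+0] = [-2.800,-22.300,1.900]
hi = A.hi+B.hi = [18.8+6.8, -0.7+6.5, 20.4+4.8] = [25.600,5.800,25.200]
diag = √(28.4²+28.1²+23.3²) = √2139.06 = 46.250


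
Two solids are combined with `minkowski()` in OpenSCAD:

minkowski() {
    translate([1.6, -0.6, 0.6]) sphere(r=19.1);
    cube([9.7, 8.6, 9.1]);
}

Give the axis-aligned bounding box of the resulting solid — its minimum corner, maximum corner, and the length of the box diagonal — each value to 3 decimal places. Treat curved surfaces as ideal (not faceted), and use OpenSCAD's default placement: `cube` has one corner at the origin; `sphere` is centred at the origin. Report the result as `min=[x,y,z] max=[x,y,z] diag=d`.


min=[-17.500,-19.700,-18.500] max=[30.400,27.100,28.800] diag=81.987

A = translate([1.6, -0.6, 0.6]) sphere(r=19.1) → bbox [-17.5,-19.7,-18.5] .. [20.7,18.5,19.7]
B = cube([9.7, 8.6, 9.1]) → bbox [0,0,0] .. [9.7,8.6,9.1]
lo = A.lo+B.lo = [-17.5+0, -19.7+0, -18.5+0] = [-17.500,-19.700,-18.500]
hi = A.hi+B.hi = [20.7+9.7, 18.5+8.6, 19.7+9.1] = [30.400,27.100,28.800]
diag = √(47.9²+46.8²+47.3²) = √6721.94 = 81.987


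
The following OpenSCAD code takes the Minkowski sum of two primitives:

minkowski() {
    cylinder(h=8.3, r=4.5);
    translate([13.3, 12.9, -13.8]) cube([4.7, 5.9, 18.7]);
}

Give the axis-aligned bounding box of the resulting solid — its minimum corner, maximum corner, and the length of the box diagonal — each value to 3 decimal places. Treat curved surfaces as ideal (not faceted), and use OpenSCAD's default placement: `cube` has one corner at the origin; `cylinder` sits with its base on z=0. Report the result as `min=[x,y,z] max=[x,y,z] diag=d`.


min=[8.800,8.400,-13.800] max=[22.500,23.300,13.200] diag=33.745

A = translate([13.3, 12.9, -13.8]) cube([4.7, 5.9, 18.7]) → bbox [13.3,12.9,-13.8] .. [18,18.8,4.9]
B = cylinder(h=8.3, r=4.5) → bbox [-4.5,-4.5,0] .. [4.5,4.5,8.3]
lo = A.lo+B.lo = [13.3-4.5, 12.9-4.5, -13.8+0] = [8.800,8.400,-13.800]
hi = A.hi+B.hi = [18+4.5, 18.8+4.5, 4.9+8.3] = [22.500,23.300,13.200]
diag = √(13.7²+14.9²+27²) = √1138.7 = 33.745


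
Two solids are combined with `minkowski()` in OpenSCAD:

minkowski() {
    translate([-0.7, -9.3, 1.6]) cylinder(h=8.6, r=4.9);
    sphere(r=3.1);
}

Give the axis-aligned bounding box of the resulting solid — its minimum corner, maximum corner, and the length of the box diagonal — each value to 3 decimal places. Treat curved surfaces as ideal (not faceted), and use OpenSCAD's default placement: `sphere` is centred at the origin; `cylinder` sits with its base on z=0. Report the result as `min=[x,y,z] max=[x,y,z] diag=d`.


A = translate([-0.7, -9.3, 1.6]) cylinder(h=8.6, r=4.9) → bbox [-5.6,-14.2,1.6] .. [4.2,-4.4,10.2]
B = sphere(r=3.1) → bbox [-3.1,-3.1,-3.1] .. [3.1,3.1,3.1]
lo = A.lo+B.lo = [-5.6-3.1, -14.2-3.1, 1.6-3.1] = [-8.700,-17.300,-1.500]
hi = A.hi+B.hi = [4.2+3.1, -4.4+3.1, 10.2+3.1] = [7.300,-1.300,13.300]
diag = √(16²+16²+14.8²) = √731.04 = 27.038

min=[-8.700,-17.300,-1.500] max=[7.300,-1.300,13.300] diag=27.038


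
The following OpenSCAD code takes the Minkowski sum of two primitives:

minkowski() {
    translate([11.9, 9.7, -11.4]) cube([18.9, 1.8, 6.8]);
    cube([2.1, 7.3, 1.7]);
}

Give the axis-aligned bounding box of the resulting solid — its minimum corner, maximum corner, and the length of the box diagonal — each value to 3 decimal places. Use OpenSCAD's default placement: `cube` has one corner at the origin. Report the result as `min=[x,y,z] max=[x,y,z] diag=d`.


min=[11.900,9.700,-11.400] max=[32.900,18.800,-2.900] diag=24.414

A = translate([11.9, 9.7, -11.4]) cube([18.9, 1.8, 6.8]) → bbox [11.9,9.7,-11.4] .. [30.8,11.5,-4.6]
B = cube([2.1, 7.3, 1.7]) → bbox [0,0,0] .. [2.1,7.3,1.7]
lo = A.lo+B.lo = [11.9+0, 9.7+0, -11.4+0] = [11.900,9.700,-11.400]
hi = A.hi+B.hi = [30.8+2.1, 11.5+7.3, -4.6+1.7] = [32.900,18.800,-2.900]
diag = √(21²+9.1²+8.5²) = √596.06 = 24.414


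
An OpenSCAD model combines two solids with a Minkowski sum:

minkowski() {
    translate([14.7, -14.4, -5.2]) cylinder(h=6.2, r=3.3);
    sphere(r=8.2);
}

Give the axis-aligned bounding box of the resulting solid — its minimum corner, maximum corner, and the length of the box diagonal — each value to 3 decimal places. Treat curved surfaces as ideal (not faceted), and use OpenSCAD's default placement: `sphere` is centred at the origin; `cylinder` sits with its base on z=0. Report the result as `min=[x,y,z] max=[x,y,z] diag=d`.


min=[3.200,-25.900,-13.400] max=[26.200,-2.900,9.200] diag=39.608

A = translate([14.7, -14.4, -5.2]) cylinder(h=6.2, r=3.3) → bbox [11.4,-17.7,-5.2] .. [18,-11.1,1]
B = sphere(r=8.2) → bbox [-8.2,-8.2,-8.2] .. [8.2,8.2,8.2]
lo = A.lo+B.lo = [11.4-8.2, -17.7-8.2, -5.2-8.2] = [3.200,-25.900,-13.400]
hi = A.hi+B.hi = [18+8.2, -11.1+8.2, 1+8.2] = [26.200,-2.900,9.200]
diag = √(23²+23²+22.6²) = √1568.76 = 39.608


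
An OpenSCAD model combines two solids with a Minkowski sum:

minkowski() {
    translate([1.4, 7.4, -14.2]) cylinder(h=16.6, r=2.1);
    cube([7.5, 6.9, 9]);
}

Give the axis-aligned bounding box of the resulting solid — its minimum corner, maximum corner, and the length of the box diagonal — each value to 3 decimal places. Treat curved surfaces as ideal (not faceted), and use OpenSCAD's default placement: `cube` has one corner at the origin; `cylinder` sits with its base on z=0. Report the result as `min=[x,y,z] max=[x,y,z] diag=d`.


A = translate([1.4, 7.4, -14.2]) cylinder(h=16.6, r=2.1) → bbox [-0.7,5.3,-14.2] .. [3.5,9.5,2.4]
B = cube([7.5, 6.9, 9]) → bbox [0,0,0] .. [7.5,6.9,9]
lo = A.lo+B.lo = [-0.7+0, 5.3+0, -14.2+0] = [-0.700,5.300,-14.200]
hi = A.hi+B.hi = [3.5+7.5, 9.5+6.9, 2.4+9] = [11.000,16.400,11.400]
diag = √(11.7²+11.1²+25.6²) = √915.46 = 30.257

min=[-0.700,5.300,-14.200] max=[11.000,16.400,11.400] diag=30.257
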